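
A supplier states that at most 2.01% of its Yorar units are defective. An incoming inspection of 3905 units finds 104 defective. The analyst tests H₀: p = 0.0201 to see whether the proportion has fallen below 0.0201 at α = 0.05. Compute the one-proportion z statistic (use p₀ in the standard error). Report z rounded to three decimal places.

p̂ = 104/3905 ≈ 0.026633.
Standard error under H₀: √(0.0201×0.9799/3905) = 0.002246.
z = (0.026633 − 0.0201)/0.002246 = 0.006533/0.002246 = 2.909.
p-value = P(Z < 2.909) ≈ 0.9982; since p > α = 0.05, fail to reject H₀.

z = 2.909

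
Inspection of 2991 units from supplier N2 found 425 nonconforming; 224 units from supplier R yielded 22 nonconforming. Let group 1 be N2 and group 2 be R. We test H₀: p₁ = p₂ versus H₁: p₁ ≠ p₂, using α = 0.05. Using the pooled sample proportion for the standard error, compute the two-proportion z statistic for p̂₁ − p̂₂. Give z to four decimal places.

p̂₁ = 425/2991 = 0.142093, p̂₂ = 22/224 = 0.098214.
Pooled p̂ = (425+22)/(2991+224) = 447/3215 = 0.139036.
SE = √(0.119705 × 0.00479862) = 0.023967.
z = (0.142093 − 0.098214)/0.023967 = 0.043879/0.023967 = 1.8308.
p-value = 2·P(Z > 1.831) ≈ 0.0671. With α = 0.05, fail to reject H₀.

z = 1.8308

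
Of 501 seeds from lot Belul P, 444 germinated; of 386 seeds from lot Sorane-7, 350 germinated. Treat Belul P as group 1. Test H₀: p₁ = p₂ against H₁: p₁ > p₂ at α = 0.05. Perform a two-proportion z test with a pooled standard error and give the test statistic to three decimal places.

z = -0.988

p̂₁ = 444/501 = 0.88623, p̂₂ = 350/386 = 0.90674.
Pooled p̂ = (444+350)/(501+386) = 794/887 = 0.89515.
SE = √(0.0938547 × 0.00458668) = 0.02075.
z = (0.88623 − 0.90674)/0.02075 = -0.02051/0.02075 = -0.988.
p-value = P(Z > -0.988) ≈ 0.8385, so at α = 0.05 we fail to reject H₀.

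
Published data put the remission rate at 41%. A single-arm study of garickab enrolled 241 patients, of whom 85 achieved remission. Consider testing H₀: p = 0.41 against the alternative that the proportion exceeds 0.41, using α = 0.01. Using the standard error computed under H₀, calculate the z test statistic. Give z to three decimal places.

p̂ = 85/241 = 0.35270.
SE = √(p₀(1−p₀)/n) = √(0.2419/241) = 0.03168.
z = (0.35270 − 0.41)/0.03168 = -0.05730/0.03168 = -1.809.
p-value = P(Z > -1.809) ≈ 0.9648, so at α = 0.01 we fail to reject H₀.

z = -1.809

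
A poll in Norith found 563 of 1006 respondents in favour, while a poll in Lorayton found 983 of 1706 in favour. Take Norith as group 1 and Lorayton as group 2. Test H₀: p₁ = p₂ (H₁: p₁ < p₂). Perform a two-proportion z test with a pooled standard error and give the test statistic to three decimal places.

z = -0.841

p̂₁ = 563/1006 = 0.55964, p̂₂ = 983/1706 = 0.57620.
Pooled p̂ = (563+983)/(1006+1706) = 1546/2712 = 0.57006.
SE = √(0.245092 × 0.0015802) = 0.01968.
z = (0.55964 − 0.57620)/0.01968 = -0.01656/0.01968 = -0.841.
p-value = P(Z < -0.841) ≈ 0.2000.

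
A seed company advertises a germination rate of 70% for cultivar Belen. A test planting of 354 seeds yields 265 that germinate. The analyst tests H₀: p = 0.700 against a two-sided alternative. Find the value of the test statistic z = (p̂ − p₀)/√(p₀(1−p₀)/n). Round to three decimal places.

p̂ = 265/354 = 0.74859.
Under H₀, SE = √(0.7·0.3/354) = √(0.00059322) = 0.02436.
z = (0.74859 − 0.7)/0.02436 = 0.04859/0.02436 = 1.995.
p-value = 2·P(Z > 1.995) ≈ 0.0461.

z = 1.995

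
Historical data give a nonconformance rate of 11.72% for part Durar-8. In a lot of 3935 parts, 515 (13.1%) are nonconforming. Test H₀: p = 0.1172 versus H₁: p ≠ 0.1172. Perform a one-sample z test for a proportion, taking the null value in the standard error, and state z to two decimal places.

z = 2.67

p̂ = 515/3935 ≈ 0.13088.
SE = √(p₀(1−p₀)/n) = √(0.10346/3935) = 0.00513.
z = (0.13088 − 0.1172)/0.00513 = 0.01368/0.00513 = 2.67.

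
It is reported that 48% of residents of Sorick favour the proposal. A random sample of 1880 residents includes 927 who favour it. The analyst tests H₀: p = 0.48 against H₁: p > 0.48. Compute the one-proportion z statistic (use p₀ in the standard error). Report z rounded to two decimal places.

p̂ = 927/1880 = 0.4931.
SE = √(p₀(1−p₀)/n) = √(0.2496/1880) = 0.0115.
z = (0.4931 − 0.48)/0.0115 = 0.0131/0.0115 = 1.14.
p-value = P(Z > 1.136) ≈ 0.1281.

z = 1.14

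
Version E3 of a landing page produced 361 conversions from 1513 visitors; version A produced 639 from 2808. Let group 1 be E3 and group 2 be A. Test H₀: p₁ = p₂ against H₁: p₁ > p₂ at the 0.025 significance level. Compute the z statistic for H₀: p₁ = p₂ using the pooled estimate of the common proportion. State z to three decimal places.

z = 0.820

p̂₁ = 361/1513 = 0.238599, p̂₂ = 639/2808 = 0.227564.
Pooled p̂ = (361+639)/(1513+2808) = 1000/4321 = 0.231428.
SE = √(p̂(1−p̂)(1/n₁+1/n₂)) = √(0.231428·0.768572·0.00101706) = √(0.000180904) = 0.013450.
z = (0.238599 − 0.227564)/0.013450 = 0.011035/0.013450 = 0.820.
p-value = P(Z > 0.820) ≈ 0.2060; since p > α = 0.025, fail to reject H₀.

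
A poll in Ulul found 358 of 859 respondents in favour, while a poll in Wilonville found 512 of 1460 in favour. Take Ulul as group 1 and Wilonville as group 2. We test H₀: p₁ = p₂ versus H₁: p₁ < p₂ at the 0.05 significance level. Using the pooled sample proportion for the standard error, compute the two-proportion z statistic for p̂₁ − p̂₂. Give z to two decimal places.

z = 3.17

p̂₁ = 358/859 ≈ 0.41676, p̂₂ = 512/1460 ≈ 0.35068.
Pooled p̂ = (358+512)/(859+1460) = 870/2319 = 0.37516.
SE = √(p̂(1−p̂)(1/n₁+1/n₂)) = √(0.37516·0.62484·0.00184908) = √(0.000433452) = 0.02082.
z = (0.41676 − 0.35068)/0.02082 = 0.06608/0.02082 = 3.17.
p-value = P(Z < 3.174) ≈ 0.9992; since p > α = 0.05, fail to reject H₀.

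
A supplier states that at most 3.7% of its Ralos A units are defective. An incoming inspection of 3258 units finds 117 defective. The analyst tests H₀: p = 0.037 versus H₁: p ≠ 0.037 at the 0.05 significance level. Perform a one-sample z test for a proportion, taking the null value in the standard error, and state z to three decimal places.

p̂ = 117/3258 ≈ 0.03591.
Standard error under H₀: √(0.037×0.963/3258) = 0.00331.
z = (0.03591 − 0.037)/0.00331 = -0.00109/0.00331 = -0.329.
Two-sided p-value ≈ 2·Φ(−0.329) = 0.7421; since p > α = 0.05, fail to reject H₀.

z = -0.329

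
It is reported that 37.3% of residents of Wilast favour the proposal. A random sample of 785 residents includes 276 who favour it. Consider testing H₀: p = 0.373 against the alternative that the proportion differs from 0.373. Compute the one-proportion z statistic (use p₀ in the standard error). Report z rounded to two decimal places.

z = -1.24

p̂ = 276/785 = 0.3516.
Under H₀, SE = √(0.373·0.627/785) = √(0.000297925) = 0.0173.
z = (0.3516 − 0.373)/0.0173 = -0.0214/0.0173 = -1.24.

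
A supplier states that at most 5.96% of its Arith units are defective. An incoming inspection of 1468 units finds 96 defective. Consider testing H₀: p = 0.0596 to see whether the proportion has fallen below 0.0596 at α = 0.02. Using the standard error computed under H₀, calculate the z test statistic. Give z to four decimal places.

z = 0.9379

p̂ = 96/1468 ≈ 0.065395.
Under H₀, SE = √(0.0596·0.9404/1468) = √(3.81797e-05) = 0.006179.
z = (0.065395 − 0.0596)/0.006179 = 0.005795/0.006179 = 0.9379.
p-value = P(Z < 0.938) ≈ 0.8258. With α = 0.02, fail to reject H₀.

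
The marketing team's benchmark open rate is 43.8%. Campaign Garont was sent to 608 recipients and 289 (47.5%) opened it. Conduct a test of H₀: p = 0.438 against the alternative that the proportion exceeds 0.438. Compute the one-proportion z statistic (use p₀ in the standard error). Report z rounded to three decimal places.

p̂ = 289/608 = 0.47533.
Standard error under H₀: √(0.438×0.562/608) = 0.02012.
z = (0.47533 − 0.438)/0.02012 = 0.03733/0.02012 = 1.855.

z = 1.855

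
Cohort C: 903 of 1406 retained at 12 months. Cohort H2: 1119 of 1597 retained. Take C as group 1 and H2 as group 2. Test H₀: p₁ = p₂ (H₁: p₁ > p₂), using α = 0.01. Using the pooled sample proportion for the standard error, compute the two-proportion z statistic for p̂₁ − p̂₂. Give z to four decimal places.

z = -3.4074

p̂₁ = 903/1406 ≈ 0.6422475, p̂₂ = 1119/1597 ≈ 0.7006888.
Pooled p̂ = (903+1119)/(1406+1597) = 2022/3003 = 0.6733267.
SE = √(p̂(1−p̂)(1/n₁+1/n₂)) = √(0.6733267·0.3266733·0.00133741) = √(0.000294174) = 0.0171515.
z = (0.6422475 − 0.7006888)/0.0171515 = -0.0584413/0.0171515 = -3.4074.
p-value = P(Z > -3.407) ≈ 0.9997; since p > α = 0.01, fail to reject H₀.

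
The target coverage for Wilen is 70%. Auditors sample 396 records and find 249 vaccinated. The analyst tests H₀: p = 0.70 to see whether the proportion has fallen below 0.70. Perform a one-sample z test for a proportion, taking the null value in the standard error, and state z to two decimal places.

p̂ = 249/396 = 0.62879.
Standard error under H₀: √(0.7×0.3/396) = 0.02303.
z = (0.62879 − 0.7)/0.02303 = -0.07121/0.02303 = -3.09.

z = -3.09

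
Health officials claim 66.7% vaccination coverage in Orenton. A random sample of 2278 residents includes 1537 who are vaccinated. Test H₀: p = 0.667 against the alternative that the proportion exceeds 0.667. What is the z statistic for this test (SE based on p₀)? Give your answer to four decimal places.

p̂ = 1537/2278 = 0.674715.
Under H₀, SE = √(0.667·0.333/2278) = √(9.75026e-05) = 0.009874.
z = (0.674715 − 0.667)/0.009874 = 0.007715/0.009874 = 0.7813.
p-value = P(Z > 0.781) ≈ 0.2173.

z = 0.7813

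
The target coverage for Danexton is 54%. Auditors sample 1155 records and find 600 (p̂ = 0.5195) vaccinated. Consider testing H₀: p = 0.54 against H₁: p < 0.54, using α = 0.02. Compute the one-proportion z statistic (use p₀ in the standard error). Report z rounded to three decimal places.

z = -1.399

p̂ = 600/1155 = 0.51948.
Standard error under H₀: √(0.54×0.46/1155) = 0.01467.
z = (0.51948 − 0.54)/0.01467 = -0.02052/0.01467 = -1.399.
p-value = P(Z < -1.399) ≈ 0.0809, so at α = 0.02 we fail to reject H₀.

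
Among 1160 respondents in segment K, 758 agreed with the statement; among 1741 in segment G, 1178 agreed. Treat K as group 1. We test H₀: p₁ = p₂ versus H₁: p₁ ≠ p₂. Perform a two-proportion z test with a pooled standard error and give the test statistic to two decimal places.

p̂₁ = 758/1160 = 0.6534, p̂₂ = 1178/1741 = 0.6766.
Pooled p̂ = (758+1178)/(1160+1741) = 1936/2901 = 0.6674.
SE = √(0.221992 × 0.00143645) = 0.0179.
z = (0.6534 − 0.6766)/0.0179 = -0.0232/0.0179 = -1.30.
p-value = 2·P(Z > 1.298) ≈ 0.1944.

z = -1.30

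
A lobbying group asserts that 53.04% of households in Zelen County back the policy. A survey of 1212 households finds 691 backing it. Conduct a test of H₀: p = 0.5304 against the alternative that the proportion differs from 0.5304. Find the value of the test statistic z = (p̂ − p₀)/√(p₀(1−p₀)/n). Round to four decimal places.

p̂ = 691/1212 ≈ 0.5701320.
Under H₀, SE = √(0.5304·0.4696/1212) = √(0.000205508) = 0.0143356.
z = (0.5701320 − 0.5304)/0.0143356 = 0.0397320/0.0143356 = 2.7716.

z = 2.7716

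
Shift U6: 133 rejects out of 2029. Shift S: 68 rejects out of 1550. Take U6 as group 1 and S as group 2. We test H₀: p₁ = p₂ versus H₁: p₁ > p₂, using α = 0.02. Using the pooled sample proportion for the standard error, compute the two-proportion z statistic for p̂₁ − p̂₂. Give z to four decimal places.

p̂₁ = 133/2029 ≈ 0.065550, p̂₂ = 68/1550 ≈ 0.043871.
Pooled p̂ = (133+68)/(2029+1550) = 201/3579 = 0.056161.
SE = √(p̂(1−p̂)(1/n₁+1/n₂)) = √(0.056161·0.943839·0.00113801) = √(6.03226e-05) = 0.007767.
z = (0.065550 − 0.043871)/0.007767 = 0.021679/0.007767 = 2.7912.
p-value = P(Z > 2.791) ≈ 0.0026, so at α = 0.02 we reject H₀.

z = 2.7912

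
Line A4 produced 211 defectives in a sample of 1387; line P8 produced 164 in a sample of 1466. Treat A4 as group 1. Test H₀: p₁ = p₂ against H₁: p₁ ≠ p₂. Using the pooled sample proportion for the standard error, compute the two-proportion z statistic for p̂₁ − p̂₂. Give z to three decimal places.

z = 3.181

p̂₁ = 211/1387 ≈ 0.152127, p̂₂ = 164/1466 ≈ 0.111869.
Pooled p̂ = (211+164)/(1387+1466) = 375/2853 = 0.131441.
SE = √(0.114164 × 0.00140311) = 0.012656.
z = (0.152127 − 0.111869)/0.012656 = 0.040258/0.012656 = 3.181.
p-value = 2·P(Z > 3.181) ≈ 0.0015.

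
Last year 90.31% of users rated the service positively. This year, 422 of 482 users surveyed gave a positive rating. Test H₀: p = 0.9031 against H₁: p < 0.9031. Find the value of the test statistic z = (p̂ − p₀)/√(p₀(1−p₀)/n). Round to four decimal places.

p̂ = 422/482 ≈ 0.875519.
Standard error under H₀: √(0.9031×0.0969/482) = 0.013474.
z = (0.875519 − 0.9031)/0.013474 = -0.027581/0.013474 = -2.0470.

z = -2.0470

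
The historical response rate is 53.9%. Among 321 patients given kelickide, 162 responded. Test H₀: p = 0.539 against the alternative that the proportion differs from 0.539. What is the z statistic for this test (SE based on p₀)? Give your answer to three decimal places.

p̂ = 162/321 = 0.50467.
Standard error under H₀: √(0.539×0.461/321) = 0.02782.
z = (0.50467 − 0.539)/0.02782 = -0.03433/0.02782 = -1.234.
p-value = 2·P(Z > 1.234) ≈ 0.2173.

z = -1.234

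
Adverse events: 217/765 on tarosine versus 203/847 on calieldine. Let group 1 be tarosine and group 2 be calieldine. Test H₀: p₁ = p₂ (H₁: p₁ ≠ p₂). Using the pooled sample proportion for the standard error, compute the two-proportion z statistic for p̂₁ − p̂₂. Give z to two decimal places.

p̂₁ = 217/765 ≈ 0.2837, p̂₂ = 203/847 ≈ 0.2397.
Pooled p̂ = (217+203)/(765+847) = 420/1612 = 0.2605.
SE = √(0.192662 × 0.00248783) = 0.0219.
z = (0.2837 − 0.2397)/0.0219 = 0.0440/0.0219 = 2.01.

z = 2.01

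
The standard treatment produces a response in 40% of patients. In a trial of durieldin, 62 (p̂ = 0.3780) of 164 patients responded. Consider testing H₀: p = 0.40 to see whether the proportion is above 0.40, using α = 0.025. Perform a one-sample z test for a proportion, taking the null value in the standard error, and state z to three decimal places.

z = -0.574

p̂ = 62/164 = 0.37805.
Under H₀, SE = √(0.4·0.6/164) = √(0.00146341) = 0.03825.
z = (0.37805 − 0.4)/0.03825 = -0.02195/0.03825 = -0.574.
p-value = P(Z > -0.574) ≈ 0.7170; since p > α = 0.025, fail to reject H₀.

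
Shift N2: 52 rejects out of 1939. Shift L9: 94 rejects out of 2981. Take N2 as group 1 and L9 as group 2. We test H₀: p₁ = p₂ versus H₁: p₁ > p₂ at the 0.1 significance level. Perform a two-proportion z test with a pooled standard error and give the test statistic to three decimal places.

p̂₁ = 52/1939 = 0.02682, p̂₂ = 94/2981 = 0.03153.
Pooled p̂ = (52+94)/(1939+2981) = 146/4920 = 0.02967.
SE = √(p̂(1−p̂)(1/n₁+1/n₂)) = √(0.02967·0.97033·0.000851188) = √(2.45093e-05) = 0.00495.
z = (0.02682 − 0.03153)/0.00495 = -0.00471/0.00495 = -0.952.
p-value = P(Z > -0.952) ≈ 0.8296, so at α = 0.1 we fail to reject H₀.

z = -0.952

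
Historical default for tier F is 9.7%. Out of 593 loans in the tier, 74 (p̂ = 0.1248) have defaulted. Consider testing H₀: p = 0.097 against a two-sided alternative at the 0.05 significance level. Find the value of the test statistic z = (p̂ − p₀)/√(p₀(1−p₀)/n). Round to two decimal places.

z = 2.29

p̂ = 74/593 = 0.12479.
Under H₀, SE = √(0.097·0.903/593) = √(0.000147708) = 0.01215.
z = (0.12479 − 0.097)/0.01215 = 0.02779/0.01215 = 2.29.
p-value = 2·P(Z > 2.287) ≈ 0.0222, so at α = 0.05 we reject H₀.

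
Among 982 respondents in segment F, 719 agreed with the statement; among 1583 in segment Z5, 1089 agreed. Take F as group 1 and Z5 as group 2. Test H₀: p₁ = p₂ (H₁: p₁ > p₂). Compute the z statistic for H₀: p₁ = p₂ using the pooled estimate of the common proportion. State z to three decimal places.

z = 2.388

p̂₁ = 719/982 = 0.73218, p̂₂ = 1089/1583 = 0.68793.
Pooled p̂ = (719+1089)/(982+1583) = 1808/2565 = 0.70487.
SE = √(p̂(1−p̂)(1/n₁+1/n₂)) = √(0.70487·0.29513·0.00165004) = √(0.000343253) = 0.01853.
z = (0.73218 − 0.68793)/0.01853 = 0.04425/0.01853 = 2.388.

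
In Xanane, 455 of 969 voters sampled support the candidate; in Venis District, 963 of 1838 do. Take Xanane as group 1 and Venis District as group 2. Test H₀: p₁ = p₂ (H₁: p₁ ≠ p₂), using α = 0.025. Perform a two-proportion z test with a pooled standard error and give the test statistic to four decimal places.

p̂₁ = 455/969 = 0.4695562, p̂₂ = 963/1838 = 0.5239391.
Pooled p̂ = (455+963)/(969+1838) = 1418/2807 = 0.5051657.
SE = √(0.249973 × 0.00157606) = 0.0198488.
z = (0.4695562 − 0.5239391)/0.0198488 = -0.0543829/0.0198488 = -2.7399.
p-value = 2·P(Z > 2.740) ≈ 0.0061; since p < α = 0.025, reject H₀.

z = -2.7399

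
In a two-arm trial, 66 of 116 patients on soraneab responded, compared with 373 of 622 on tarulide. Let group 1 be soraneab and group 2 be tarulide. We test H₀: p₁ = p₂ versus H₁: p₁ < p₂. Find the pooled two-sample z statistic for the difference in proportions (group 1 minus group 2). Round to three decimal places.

p̂₁ = 66/116 ≈ 0.56897, p̂₂ = 373/622 ≈ 0.59968.
Pooled p̂ = (66+373)/(116+622) = 439/738 = 0.59485.
SE = √(0.241003 × 0.0102284) = 0.04965.
z = (0.56897 − 0.59968)/0.04965 = -0.03071/0.04965 = -0.619.
p-value = P(Z < -0.619) ≈ 0.2681.

z = -0.619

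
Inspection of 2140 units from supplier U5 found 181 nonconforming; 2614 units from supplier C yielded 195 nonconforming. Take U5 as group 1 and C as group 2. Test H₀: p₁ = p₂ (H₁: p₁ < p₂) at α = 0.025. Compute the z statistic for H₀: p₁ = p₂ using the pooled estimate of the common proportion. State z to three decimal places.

p̂₁ = 181/2140 = 0.084579, p̂₂ = 195/2614 = 0.074598.
Pooled p̂ = (181+195)/(2140+2614) = 376/4754 = 0.079091.
SE = √(p̂(1−p̂)(1/n₁+1/n₂)) = √(0.079091·0.920909·0.000849845) = √(6.18992e-05) = 0.007868.
z = (0.084579 − 0.074598)/0.007868 = 0.009981/0.007868 = 1.269.
p-value = P(Z < 1.269) ≈ 0.8977; since p > α = 0.025, fail to reject H₀.

z = 1.269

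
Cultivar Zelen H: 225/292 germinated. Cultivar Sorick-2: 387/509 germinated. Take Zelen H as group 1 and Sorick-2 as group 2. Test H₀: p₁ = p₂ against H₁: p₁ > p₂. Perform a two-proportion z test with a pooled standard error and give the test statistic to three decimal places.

z = 0.328

p̂₁ = 225/292 ≈ 0.770548, p̂₂ = 387/509 ≈ 0.760314.
Pooled p̂ = (225+387)/(292+509) = 612/801 = 0.764045.
SE = √(p̂(1−p̂)(1/n₁+1/n₂)) = √(0.764045·0.235955·0.00538929) = √(0.000971583) = 0.031170.
z = (0.770548 − 0.760314)/0.031170 = 0.010234/0.031170 = 0.328.
p-value = P(Z > 0.328) ≈ 0.3713.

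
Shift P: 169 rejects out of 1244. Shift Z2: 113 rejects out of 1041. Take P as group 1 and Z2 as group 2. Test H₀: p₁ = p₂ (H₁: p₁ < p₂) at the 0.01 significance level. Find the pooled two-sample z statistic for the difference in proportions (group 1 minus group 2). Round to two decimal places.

p̂₁ = 169/1244 = 0.13585, p̂₂ = 113/1041 = 0.10855.
Pooled p̂ = (169+113)/(1244+1041) = 282/2285 = 0.12341.
SE = √(p̂(1−p̂)(1/n₁+1/n₂)) = √(0.12341·0.87659·0.00176447) = √(0.000190885) = 0.01382.
z = (0.13585 − 0.10855)/0.01382 = 0.02730/0.01382 = 1.98.
p-value = P(Z < 1.976) ≈ 0.9759, so at α = 0.01 we fail to reject H₀.

z = 1.98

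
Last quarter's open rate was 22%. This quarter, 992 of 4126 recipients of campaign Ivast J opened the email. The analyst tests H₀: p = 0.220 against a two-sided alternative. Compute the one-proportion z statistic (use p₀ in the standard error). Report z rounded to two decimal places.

p̂ = 992/4126 ≈ 0.24043.
SE = √(p₀(1−p₀)/n) = √(0.1716/4126) = 0.00645.
z = (0.24043 − 0.22)/0.00645 = 0.02043/0.00645 = 3.17.
p-value = 2·P(Z > 3.167) ≈ 0.0015.

z = 3.17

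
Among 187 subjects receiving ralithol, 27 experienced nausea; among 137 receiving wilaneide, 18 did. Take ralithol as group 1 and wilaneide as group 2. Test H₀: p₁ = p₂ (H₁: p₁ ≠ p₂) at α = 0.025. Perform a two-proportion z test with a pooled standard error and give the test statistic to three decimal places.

z = 0.334

p̂₁ = 27/187 = 0.14439, p̂₂ = 18/137 = 0.13139.
Pooled p̂ = (27+18)/(187+137) = 45/324 = 0.13889.
SE = √(p̂(1−p̂)(1/n₁+1/n₂)) = √(0.13889·0.86111·0.0126469) = √(0.00151255) = 0.03889.
z = (0.14439 − 0.13139)/0.03889 = 0.01300/0.03889 = 0.334.
Two-sided p-value ≈ 2·Φ(−0.334) = 0.7382. With α = 0.025, fail to reject H₀.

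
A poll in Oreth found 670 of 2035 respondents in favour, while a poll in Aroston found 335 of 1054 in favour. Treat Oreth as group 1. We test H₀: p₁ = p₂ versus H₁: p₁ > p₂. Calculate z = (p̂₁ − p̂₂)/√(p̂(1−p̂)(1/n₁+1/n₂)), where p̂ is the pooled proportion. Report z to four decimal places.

p̂₁ = 670/2035 = 0.3292383, p̂₂ = 335/1054 = 0.3178368.
Pooled p̂ = (670+335)/(2035+1054) = 1005/3089 = 0.3253480.
SE = √(p̂(1−p̂)(1/n₁+1/n₂)) = √(0.3253480·0.6746520·0.00144017) = √(0.000316112) = 0.0177795.
z = (0.3292383 − 0.3178368)/0.0177795 = 0.0114015/0.0177795 = 0.6413.

z = 0.6413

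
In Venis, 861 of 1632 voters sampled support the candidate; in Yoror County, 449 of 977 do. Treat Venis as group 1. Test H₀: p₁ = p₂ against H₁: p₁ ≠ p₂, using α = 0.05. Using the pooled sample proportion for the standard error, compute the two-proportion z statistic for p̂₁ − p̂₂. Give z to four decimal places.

z = 3.3623

p̂₁ = 861/1632 = 0.5275735, p̂₂ = 449/977 = 0.4595701.
Pooled p̂ = (861+449)/(1632+977) = 1310/2609 = 0.5021081.
SE = √(0.249996 × 0.00163629) = 0.0202253.
z = (0.5275735 − 0.4595701)/0.0202253 = 0.0680034/0.0202253 = 3.3623.
Two-sided p-value ≈ 2·Φ(−3.362) = 0.0008, so at α = 0.05 we reject H₀.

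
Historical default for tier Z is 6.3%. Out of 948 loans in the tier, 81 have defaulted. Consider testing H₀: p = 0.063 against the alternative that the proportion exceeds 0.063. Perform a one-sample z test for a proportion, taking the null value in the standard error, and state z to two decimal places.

p̂ = 81/948 = 0.0854.
Under H₀, SE = √(0.063·0.937/948) = √(6.2269e-05) = 0.0079.
z = (0.0854 − 0.063)/0.0079 = 0.0224/0.0079 = 2.84.
p-value = P(Z > 2.844) ≈ 0.0022.

z = 2.84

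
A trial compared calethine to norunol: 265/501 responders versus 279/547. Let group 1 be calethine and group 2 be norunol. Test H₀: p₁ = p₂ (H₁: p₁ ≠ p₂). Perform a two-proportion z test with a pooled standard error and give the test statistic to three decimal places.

z = 0.611

p̂₁ = 265/501 = 0.52894, p̂₂ = 279/547 = 0.51005.
Pooled p̂ = (265+279)/(501+547) = 544/1048 = 0.51908.
SE = √(0.249636 × 0.00382416) = 0.03090.
z = (0.52894 − 0.51005)/0.03090 = 0.01889/0.03090 = 0.611.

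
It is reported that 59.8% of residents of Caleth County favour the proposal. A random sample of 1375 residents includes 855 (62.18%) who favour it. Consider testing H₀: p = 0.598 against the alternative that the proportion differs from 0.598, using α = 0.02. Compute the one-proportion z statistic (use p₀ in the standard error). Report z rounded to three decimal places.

p̂ = 855/1375 = 0.621818.
Under H₀, SE = √(0.598·0.402/1375) = √(0.000174833) = 0.013222.
z = (0.621818 − 0.598)/0.013222 = 0.023818/0.013222 = 1.801.
p-value = 2·P(Z > 1.801) ≈ 0.0716; since p > α = 0.02, fail to reject H₀.

z = 1.801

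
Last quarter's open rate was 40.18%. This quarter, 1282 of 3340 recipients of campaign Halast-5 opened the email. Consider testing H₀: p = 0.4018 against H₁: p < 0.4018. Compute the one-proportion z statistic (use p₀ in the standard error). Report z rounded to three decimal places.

p̂ = 1282/3340 ≈ 0.383832.
SE = √(p₀(1−p₀)/n) = √(0.24036/3340) = 0.008483.
z = (0.383832 − 0.4018)/0.008483 = -0.017968/0.008483 = -2.118.
p-value = P(Z < -2.118) ≈ 0.0171.

z = -2.118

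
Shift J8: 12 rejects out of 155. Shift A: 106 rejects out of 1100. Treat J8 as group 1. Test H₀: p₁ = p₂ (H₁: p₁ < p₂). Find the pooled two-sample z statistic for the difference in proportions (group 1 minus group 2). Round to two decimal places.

z = -0.76

p̂₁ = 12/155 = 0.0774, p̂₂ = 106/1100 = 0.0964.
Pooled p̂ = (12+106)/(155+1100) = 118/1255 = 0.0940.
SE = √(0.0851834 × 0.0073607) = 0.0250.
z = (0.0774 − 0.0964)/0.0250 = -0.0190/0.0250 = -0.76.
p-value = P(Z < -0.757) ≈ 0.2247.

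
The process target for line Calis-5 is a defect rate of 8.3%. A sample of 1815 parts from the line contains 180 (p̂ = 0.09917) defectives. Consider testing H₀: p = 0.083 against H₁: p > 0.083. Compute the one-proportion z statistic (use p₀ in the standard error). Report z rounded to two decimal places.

p̂ = 180/1815 = 0.09917.
SE = √(p₀(1−p₀)/n) = √(0.076111/1815) = 0.00648.
z = (0.09917 − 0.083)/0.00648 = 0.01617/0.00648 = 2.50.

z = 2.50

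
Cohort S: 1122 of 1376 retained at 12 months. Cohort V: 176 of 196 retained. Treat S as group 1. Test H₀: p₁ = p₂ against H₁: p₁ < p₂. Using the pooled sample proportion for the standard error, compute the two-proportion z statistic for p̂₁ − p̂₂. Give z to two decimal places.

p̂₁ = 1122/1376 ≈ 0.8154, p̂₂ = 176/196 ≈ 0.8980.
Pooled p̂ = (1122+176)/(1376+196) = 1298/1572 = 0.8257.
SE = √(p̂(1−p̂)(1/n₁+1/n₂)) = √(0.8257·0.1743·0.00582879) = √(0.000838877) = 0.0290.
z = (0.8154 − 0.8980)/0.0290 = -0.0826/0.0290 = -2.85.

z = -2.85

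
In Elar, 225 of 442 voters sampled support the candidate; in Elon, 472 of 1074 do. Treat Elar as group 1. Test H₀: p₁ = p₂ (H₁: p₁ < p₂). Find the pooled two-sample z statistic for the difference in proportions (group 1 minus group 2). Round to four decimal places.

z = 2.4702

p̂₁ = 225/442 ≈ 0.509050, p̂₂ = 472/1074 ≈ 0.439479.
Pooled p̂ = (225+472)/(442+1074) = 697/1516 = 0.459763.
SE = √(p̂(1−p̂)(1/n₁+1/n₂)) = √(0.459763·0.540237·0.00319354) = √(0.000793215) = 0.028164.
z = (0.509050 − 0.439479)/0.028164 = 0.069571/0.028164 = 2.4702.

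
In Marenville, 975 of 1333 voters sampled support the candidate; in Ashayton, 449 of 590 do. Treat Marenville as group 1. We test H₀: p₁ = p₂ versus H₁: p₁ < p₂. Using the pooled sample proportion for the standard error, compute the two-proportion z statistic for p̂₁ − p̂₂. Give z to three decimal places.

p̂₁ = 975/1333 ≈ 0.73143, p̂₂ = 449/590 ≈ 0.76102.
Pooled p̂ = (975+449)/(1333+590) = 1424/1923 = 0.74051.
SE = √(0.192155 × 0.0024451) = 0.02168.
z = (0.73143 − 0.76102)/0.02168 = -0.02959/0.02168 = -1.365.
p-value = P(Z < -1.365) ≈ 0.0862.

z = -1.365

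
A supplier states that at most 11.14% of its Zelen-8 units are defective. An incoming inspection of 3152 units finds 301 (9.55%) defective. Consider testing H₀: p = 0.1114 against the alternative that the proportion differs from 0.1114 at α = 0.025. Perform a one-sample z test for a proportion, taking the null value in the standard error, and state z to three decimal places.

p̂ = 301/3152 ≈ 0.095495.
Under H₀, SE = √(0.1114·0.8886/3152) = √(3.14055e-05) = 0.005604.
z = (0.095495 − 0.1114)/0.005604 = -0.015905/0.005604 = -2.838.
Two-sided p-value ≈ 2·Φ(−2.838) = 0.0045, so at α = 0.025 we reject H₀.

z = -2.838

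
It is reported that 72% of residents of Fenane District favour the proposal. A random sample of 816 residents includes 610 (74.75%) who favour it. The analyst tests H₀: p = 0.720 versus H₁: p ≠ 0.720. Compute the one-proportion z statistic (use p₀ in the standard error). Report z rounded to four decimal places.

p̂ = 610/816 = 0.747549.
SE = √(p₀(1−p₀)/n) = √(0.2016/816) = 0.015718.
z = (0.747549 − 0.72)/0.015718 = 0.027549/0.015718 = 1.7527.
p-value = 2·P(Z > 1.753) ≈ 0.0797.

z = 1.7527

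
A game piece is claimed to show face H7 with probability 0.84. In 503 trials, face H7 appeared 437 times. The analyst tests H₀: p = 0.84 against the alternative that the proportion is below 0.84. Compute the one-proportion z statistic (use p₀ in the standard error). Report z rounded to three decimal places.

p̂ = 437/503 ≈ 0.86879.
SE = √(p₀(1−p₀)/n) = √(0.1344/503) = 0.01635.
z = (0.86879 − 0.84)/0.01635 = 0.02879/0.01635 = 1.761.
p-value = P(Z < 1.761) ≈ 0.9609.

z = 1.761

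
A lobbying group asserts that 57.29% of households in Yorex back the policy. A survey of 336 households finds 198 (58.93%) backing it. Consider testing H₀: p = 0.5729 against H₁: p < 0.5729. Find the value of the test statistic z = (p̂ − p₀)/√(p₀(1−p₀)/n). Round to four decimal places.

z = 0.6072

p̂ = 198/336 = 0.589286.
SE = √(p₀(1−p₀)/n) = √(0.24469/336) = 0.026986.
z = (0.589286 − 0.5729)/0.026986 = 0.016386/0.026986 = 0.6072.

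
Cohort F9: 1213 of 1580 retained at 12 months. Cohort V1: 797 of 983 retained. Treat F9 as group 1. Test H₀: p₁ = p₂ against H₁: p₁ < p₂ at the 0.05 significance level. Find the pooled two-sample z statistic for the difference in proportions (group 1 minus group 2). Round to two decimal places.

p̂₁ = 1213/1580 ≈ 0.7677, p̂₂ = 797/983 ≈ 0.8108.
Pooled p̂ = (1213+797)/(1580+983) = 2010/2563 = 0.7842.
SE = √(0.169209 × 0.00165021) = 0.0167.
z = (0.7677 − 0.8108)/0.0167 = -0.0431/0.0167 = -2.58.
p-value = P(Z < -2.577) ≈ 0.0050; since p < α = 0.05, reject H₀.

z = -2.58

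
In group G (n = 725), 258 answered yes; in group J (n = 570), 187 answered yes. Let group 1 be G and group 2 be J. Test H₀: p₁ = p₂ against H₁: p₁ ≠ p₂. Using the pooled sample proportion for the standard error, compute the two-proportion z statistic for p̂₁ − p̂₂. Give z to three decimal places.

p̂₁ = 258/725 ≈ 0.35586, p̂₂ = 187/570 ≈ 0.32807.
Pooled p̂ = (258+187)/(725+570) = 445/1295 = 0.34363.
SE = √(p̂(1−p̂)(1/n₁+1/n₂)) = √(0.34363·0.65637·0.0031337) = √(0.0007068) = 0.02659.
z = (0.35586 − 0.32807)/0.02659 = 0.02779/0.02659 = 1.045.
p-value = 2·P(Z > 1.045) ≈ 0.2959.

z = 1.045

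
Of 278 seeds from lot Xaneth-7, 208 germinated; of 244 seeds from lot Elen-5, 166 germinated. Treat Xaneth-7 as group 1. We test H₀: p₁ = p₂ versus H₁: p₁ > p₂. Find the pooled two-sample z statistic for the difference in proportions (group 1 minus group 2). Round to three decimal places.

z = 1.717

p̂₁ = 208/278 ≈ 0.748201, p̂₂ = 166/244 ≈ 0.680328.
Pooled p̂ = (208+166)/(278+244) = 374/522 = 0.716475.
SE = √(0.203139 × 0.00769548) = 0.039538.
z = (0.748201 − 0.680328)/0.039538 = 0.067873/0.039538 = 1.717.
p-value = P(Z > 1.717) ≈ 0.0430.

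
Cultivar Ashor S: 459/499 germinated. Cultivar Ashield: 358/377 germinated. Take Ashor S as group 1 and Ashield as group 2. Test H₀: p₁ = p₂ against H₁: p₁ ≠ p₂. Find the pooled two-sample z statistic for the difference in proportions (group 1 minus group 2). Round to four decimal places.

z = -1.7402

p̂₁ = 459/499 = 0.919840, p̂₂ = 358/377 = 0.949602.
Pooled p̂ = (459+358)/(499+377) = 817/876 = 0.932648.
SE = √(p̂(1−p̂)(1/n₁+1/n₂)) = √(0.932648·0.067352·0.00465653) = √(0.000292501) = 0.017103.
z = (0.919840 − 0.949602)/0.017103 = -0.029762/0.017103 = -1.7402.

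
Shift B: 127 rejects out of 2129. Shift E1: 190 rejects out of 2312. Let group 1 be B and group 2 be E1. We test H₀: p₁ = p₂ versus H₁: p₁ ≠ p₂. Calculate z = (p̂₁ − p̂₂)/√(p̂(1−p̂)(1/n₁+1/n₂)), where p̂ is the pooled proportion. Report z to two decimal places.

p̂₁ = 127/2129 = 0.05965, p̂₂ = 190/2312 = 0.08218.
Pooled p̂ = (127+190)/(2129+2312) = 317/4441 = 0.07138.
SE = √(0.0662852 × 0.00090223) = 0.00773.
z = (0.05965 − 0.08218)/0.00773 = -0.02253/0.00773 = -2.91.
p-value = 2·P(Z > 2.913) ≈ 0.0036.

z = -2.91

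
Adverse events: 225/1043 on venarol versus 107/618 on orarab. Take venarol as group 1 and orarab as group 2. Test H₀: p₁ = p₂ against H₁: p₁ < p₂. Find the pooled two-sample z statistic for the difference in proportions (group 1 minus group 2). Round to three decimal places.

z = 2.098

p̂₁ = 225/1043 = 0.21572, p̂₂ = 107/618 = 0.17314.
Pooled p̂ = (225+107)/(1043+618) = 332/1661 = 0.19988.
SE = √(0.159928 × 0.0025769) = 0.02030.
z = (0.21572 − 0.17314)/0.02030 = 0.04258/0.02030 = 2.098.
p-value = P(Z < 2.098) ≈ 0.9820.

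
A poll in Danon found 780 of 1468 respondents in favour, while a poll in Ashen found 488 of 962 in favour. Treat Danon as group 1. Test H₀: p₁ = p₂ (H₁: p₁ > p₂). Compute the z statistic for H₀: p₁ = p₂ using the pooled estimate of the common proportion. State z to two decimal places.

p̂₁ = 780/1468 = 0.5313, p̂₂ = 488/962 = 0.5073.
Pooled p̂ = (780+488)/(1468+962) = 1268/2430 = 0.5218.
SE = √(p̂(1−p̂)(1/n₁+1/n₂)) = √(0.5218·0.4782·0.0017207) = √(0.000429356) = 0.0207.
z = (0.5313 − 0.5073)/0.0207 = 0.0240/0.0207 = 1.16.
p-value = P(Z > 1.161) ≈ 0.1228.

z = 1.16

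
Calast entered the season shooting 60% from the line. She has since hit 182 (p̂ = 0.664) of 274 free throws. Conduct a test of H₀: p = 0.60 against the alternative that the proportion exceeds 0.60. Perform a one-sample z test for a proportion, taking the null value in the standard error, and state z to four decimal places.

z = 2.1704

p̂ = 182/274 = 0.664234.
SE = √(p₀(1−p₀)/n) = √(0.24/274) = 0.029596.
z = (0.664234 − 0.6)/0.029596 = 0.064234/0.029596 = 2.1704.
p-value = P(Z > 2.170) ≈ 0.0150.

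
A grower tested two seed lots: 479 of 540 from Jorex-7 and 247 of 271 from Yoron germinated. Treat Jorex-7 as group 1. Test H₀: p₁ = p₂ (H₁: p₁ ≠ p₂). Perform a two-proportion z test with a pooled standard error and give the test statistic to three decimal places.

z = -1.070

p̂₁ = 479/540 ≈ 0.88704, p̂₂ = 247/271 ≈ 0.91144.
Pooled p̂ = (479+247)/(540+271) = 726/811 = 0.89519.
SE = √(0.093824 × 0.00554189) = 0.02280.
z = (0.88704 − 0.91144)/0.02280 = -0.02440/0.02280 = -1.070.
p-value = 2·P(Z > 1.070) ≈ 0.2846.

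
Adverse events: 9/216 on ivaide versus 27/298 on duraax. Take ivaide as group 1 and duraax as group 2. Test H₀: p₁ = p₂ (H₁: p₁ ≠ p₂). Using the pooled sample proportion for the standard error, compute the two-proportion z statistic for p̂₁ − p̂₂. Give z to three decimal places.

z = -2.146

p̂₁ = 9/216 = 0.041667, p̂₂ = 27/298 = 0.090604.
Pooled p̂ = (9+27)/(216+298) = 36/514 = 0.070039.
SE = √(0.0651335 × 0.00798533) = 0.022806.
z = (0.041667 − 0.090604)/0.022806 = -0.048937/0.022806 = -2.146.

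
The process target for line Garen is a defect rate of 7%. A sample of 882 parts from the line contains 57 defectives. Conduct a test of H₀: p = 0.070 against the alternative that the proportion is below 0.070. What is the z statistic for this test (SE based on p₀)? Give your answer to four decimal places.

z = -0.6255

p̂ = 57/882 = 0.064626.
Standard error under H₀: √(0.07×0.93/882) = 0.008591.
z = (0.064626 − 0.07)/0.008591 = -0.005374/0.008591 = -0.6255.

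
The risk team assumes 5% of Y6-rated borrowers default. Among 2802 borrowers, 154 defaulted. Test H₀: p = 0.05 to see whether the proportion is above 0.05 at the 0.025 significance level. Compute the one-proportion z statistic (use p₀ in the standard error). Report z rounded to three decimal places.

p̂ = 154/2802 = 0.054961.
Under H₀, SE = √(0.05·0.95/2802) = √(1.69522e-05) = 0.004117.
z = (0.054961 − 0.05)/0.004117 = 0.004961/0.004117 = 1.205.
p-value = P(Z > 1.205) ≈ 0.1141; since p > α = 0.025, fail to reject H₀.

z = 1.205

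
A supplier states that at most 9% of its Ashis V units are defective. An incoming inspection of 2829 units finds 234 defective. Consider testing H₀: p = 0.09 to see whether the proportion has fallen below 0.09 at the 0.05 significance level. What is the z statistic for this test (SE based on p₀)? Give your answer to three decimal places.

p̂ = 234/2829 ≈ 0.082715.
Standard error under H₀: √(0.09×0.91/2829) = 0.005381.
z = (0.082715 − 0.09)/0.005381 = -0.007285/0.005381 = -1.354.
p-value = P(Z < -1.354) ≈ 0.0879, so at α = 0.05 we fail to reject H₀.

z = -1.354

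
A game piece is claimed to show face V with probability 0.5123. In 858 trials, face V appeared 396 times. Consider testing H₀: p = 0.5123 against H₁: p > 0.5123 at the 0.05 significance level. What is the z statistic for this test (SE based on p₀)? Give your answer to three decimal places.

z = -2.975

p̂ = 396/858 ≈ 0.46154.
Under H₀, SE = √(0.5123·0.4877/858) = √(0.000291199) = 0.01706.
z = (0.46154 − 0.5123)/0.01706 = -0.05076/0.01706 = -2.975.
p-value = P(Z > -2.975) ≈ 0.9985. With α = 0.05, fail to reject H₀.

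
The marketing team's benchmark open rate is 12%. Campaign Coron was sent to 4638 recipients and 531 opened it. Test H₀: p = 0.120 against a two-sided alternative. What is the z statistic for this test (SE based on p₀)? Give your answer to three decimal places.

p̂ = 531/4638 = 0.11449.
Under H₀, SE = √(0.12·0.88/4638) = √(2.27684e-05) = 0.00477.
z = (0.11449 − 0.12)/0.00477 = -0.00551/0.00477 = -1.155.

z = -1.155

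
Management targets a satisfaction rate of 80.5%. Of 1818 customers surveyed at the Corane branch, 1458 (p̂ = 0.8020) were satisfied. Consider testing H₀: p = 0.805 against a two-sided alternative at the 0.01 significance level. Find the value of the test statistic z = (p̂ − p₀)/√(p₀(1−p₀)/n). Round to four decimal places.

z = -0.3250

p̂ = 1458/1818 ≈ 0.801980.
Standard error under H₀: √(0.805×0.195/1818) = 0.009292.
z = (0.801980 − 0.805)/0.009292 = -0.003020/0.009292 = -0.3250.
p-value = 2·P(Z > 0.325) ≈ 0.7452. With α = 0.01, fail to reject H₀.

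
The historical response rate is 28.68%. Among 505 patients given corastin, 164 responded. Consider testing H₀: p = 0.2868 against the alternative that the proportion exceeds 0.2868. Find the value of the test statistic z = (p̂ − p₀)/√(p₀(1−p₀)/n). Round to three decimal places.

p̂ = 164/505 = 0.324752.
Under H₀, SE = √(0.2868·0.7132/505) = √(0.000405041) = 0.020126.
z = (0.324752 − 0.2868)/0.020126 = 0.037952/0.020126 = 1.886.

z = 1.886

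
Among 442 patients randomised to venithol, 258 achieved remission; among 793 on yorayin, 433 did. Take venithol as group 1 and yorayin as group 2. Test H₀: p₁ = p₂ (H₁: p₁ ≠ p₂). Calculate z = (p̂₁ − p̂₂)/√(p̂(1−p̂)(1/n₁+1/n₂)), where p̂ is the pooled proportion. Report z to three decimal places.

p̂₁ = 258/442 = 0.58371, p̂₂ = 433/793 = 0.54603.
Pooled p̂ = (258+433)/(442+793) = 691/1235 = 0.55951.
SE = √(0.246458 × 0.00352348) = 0.02947.
z = (0.58371 − 0.54603)/0.02947 = 0.03768/0.02947 = 1.279.
p-value = 2·P(Z > 1.279) ≈ 0.2010.

z = 1.279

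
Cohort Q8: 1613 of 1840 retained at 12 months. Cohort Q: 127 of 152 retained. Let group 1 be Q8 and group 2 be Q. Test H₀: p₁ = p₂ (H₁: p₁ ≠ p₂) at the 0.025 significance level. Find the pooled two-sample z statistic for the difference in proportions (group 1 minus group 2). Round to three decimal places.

p̂₁ = 1613/1840 = 0.87663, p̂₂ = 127/152 = 0.83553.
Pooled p̂ = (1613+127)/(1840+152) = 1740/1992 = 0.87349.
SE = √(0.110502 × 0.00712243) = 0.02805.
z = (0.87663 − 0.83553)/0.02805 = 0.04110/0.02805 = 1.465.
p-value = 2·P(Z > 1.465) ≈ 0.1429. With α = 0.025, fail to reject H₀.

z = 1.465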